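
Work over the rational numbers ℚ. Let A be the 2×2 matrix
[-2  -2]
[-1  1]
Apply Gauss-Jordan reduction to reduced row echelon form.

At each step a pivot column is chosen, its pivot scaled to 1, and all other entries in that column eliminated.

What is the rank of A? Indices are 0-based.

pivot(0,0)=-2: scale R0 → (1, 1)
  clear (1,0): R1 −= (-1)R0 → (0, 2)
pivot(1,1)=2: scale R1 → (0, 1)
  clear (0,1): R0 −= (1)R1 → (1, 0)

rank = 2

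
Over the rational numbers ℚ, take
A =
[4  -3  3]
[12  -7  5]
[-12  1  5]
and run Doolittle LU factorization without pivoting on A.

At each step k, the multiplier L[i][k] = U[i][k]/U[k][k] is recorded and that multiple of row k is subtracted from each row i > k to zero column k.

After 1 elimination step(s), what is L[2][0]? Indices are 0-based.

k=0: U[0][0]=4
  eliminate (1,0): mult=3, new row 1: (0, 2, -4); set L[1][0]=3
  eliminate (2,0): mult=-3, new row 2: (0, -8, 14); set L[2][0]=-3

L[2][0] = -3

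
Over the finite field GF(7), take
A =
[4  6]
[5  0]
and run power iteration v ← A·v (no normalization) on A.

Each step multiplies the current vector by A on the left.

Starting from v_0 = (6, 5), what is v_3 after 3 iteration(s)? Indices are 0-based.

v_3 = (5, 6)

v_0 = (6, 5).
v_1 = A·v_0 = (5, 2).
v_2 = A·v_1 = (4, 4).
v_3 = A·v_2 = (5, 6).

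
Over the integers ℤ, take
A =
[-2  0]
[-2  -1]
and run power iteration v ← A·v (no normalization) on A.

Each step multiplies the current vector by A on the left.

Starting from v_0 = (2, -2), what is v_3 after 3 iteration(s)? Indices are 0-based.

v_3 = (-16, -26)

v_0 = (2, -2).
v_1 = A·v_0 = (-4, -2).
v_2 = A·v_1 = (8, 10).
v_3 = A·v_2 = (-16, -26).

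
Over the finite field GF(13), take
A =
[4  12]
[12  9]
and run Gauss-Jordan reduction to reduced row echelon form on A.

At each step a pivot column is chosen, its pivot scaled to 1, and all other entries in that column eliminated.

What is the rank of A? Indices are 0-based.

rank = 2

[1] R0 /= 4  ⇒  (1, 3)
     R1 -= 12·R0  ⇒  (0, 12)
[2] R1 /= 12  ⇒  (0, 1)
     R0 -= 3·R1  ⇒  (1, 0)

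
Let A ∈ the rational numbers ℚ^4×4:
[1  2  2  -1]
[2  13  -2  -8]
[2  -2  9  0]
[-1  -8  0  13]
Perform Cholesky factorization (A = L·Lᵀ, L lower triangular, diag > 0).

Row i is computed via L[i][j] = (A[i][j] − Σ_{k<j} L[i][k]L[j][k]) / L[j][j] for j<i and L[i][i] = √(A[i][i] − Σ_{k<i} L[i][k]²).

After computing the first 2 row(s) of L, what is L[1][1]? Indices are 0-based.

L[1][1] = 3

Step 1: L[0][0] = √(1) = 1.
  L[1][0] = (2) / L[0][0] = 2.
Step 2: L[1][1] = √(9) = 3.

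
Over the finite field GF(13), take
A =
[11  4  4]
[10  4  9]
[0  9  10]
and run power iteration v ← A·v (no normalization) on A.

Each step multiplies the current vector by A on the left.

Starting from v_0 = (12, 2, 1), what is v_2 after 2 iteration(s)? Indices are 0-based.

v_0 = (12, 2, 1).
v_1 = A·v_0 = (1, 7, 2).
v_2 = A·v_1 = (8, 4, 5).

v_2 = (8, 4, 5)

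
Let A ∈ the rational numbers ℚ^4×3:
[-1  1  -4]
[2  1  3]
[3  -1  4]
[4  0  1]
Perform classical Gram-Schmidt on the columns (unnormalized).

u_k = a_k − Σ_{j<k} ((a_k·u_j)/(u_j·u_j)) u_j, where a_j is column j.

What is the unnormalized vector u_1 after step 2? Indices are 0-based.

Step 1: u_0 = a_0 = (-1, 2, 3, 4).
Step 2: u_1 = a_1 − (-1/15)·u_0 = (14/15, 17/15, -4/5, 4/15).

u_1 = (14/15, 17/15, -4/5, 4/15)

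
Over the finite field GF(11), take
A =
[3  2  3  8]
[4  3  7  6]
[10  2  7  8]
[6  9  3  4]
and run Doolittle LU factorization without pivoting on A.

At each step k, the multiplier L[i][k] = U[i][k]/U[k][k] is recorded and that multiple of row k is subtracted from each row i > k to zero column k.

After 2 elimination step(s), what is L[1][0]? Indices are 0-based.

[col 0] pivot 3
  R1 -= 5*R0 → (0, 4, 3, 10)  (L[1][0] := 5)
  R2 -= 7*R0 → (0, 10, 8, 7)  (L[2][0] := 7)
  R3 -= 2*R0 → (0, 5, 8, 10)  (L[3][0] := 2)
[col 1] pivot 4
  R2 -= 8*R1 → (0, 0, 6, 4)  (L[2][1] := 8)
  R3 -= 4*R1 → (0, 0, 7, 3)  (L[3][1] := 4)

L[1][0] = 5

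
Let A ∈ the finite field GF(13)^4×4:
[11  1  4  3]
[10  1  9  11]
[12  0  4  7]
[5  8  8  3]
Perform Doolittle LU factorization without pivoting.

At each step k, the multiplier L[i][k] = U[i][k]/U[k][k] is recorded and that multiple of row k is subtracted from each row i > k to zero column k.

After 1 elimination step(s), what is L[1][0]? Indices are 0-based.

k=0: U[0][0]=11
  eliminate (1,0): mult=8, new row 1: (0, 6, 3, 0); set L[1][0]=8
  eliminate (2,0): mult=7, new row 2: (0, 6, 2, 12); set L[2][0]=7
  eliminate (3,0): mult=4, new row 3: (0, 4, 5, 4); set L[3][0]=4

L[1][0] = 8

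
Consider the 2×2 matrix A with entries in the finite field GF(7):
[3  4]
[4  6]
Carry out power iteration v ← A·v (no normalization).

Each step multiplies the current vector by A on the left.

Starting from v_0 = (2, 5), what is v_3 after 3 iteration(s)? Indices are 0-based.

v_3 = (2, 0)

v_0 = (2, 5).
v_1 = A·v_0 = (5, 3).
v_2 = A·v_1 = (6, 3).
v_3 = A·v_2 = (2, 0).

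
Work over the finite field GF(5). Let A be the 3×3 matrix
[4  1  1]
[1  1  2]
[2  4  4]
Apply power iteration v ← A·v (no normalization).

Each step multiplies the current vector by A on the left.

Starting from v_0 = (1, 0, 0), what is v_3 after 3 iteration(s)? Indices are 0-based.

v_0 = (1, 0, 0).
v_1 = A·v_0 = (4, 1, 2).
v_2 = A·v_1 = (4, 4, 0).
v_3 = A·v_2 = (0, 3, 4).

v_3 = (0, 3, 4)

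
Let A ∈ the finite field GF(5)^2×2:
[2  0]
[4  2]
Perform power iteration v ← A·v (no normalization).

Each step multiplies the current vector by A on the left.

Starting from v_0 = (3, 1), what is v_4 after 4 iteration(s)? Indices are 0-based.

v_0 = (3, 1).
v_1 = A·v_0 = (1, 4).
v_2 = A·v_1 = (2, 2).
v_3 = A·v_2 = (4, 2).
v_4 = A·v_3 = (3, 0).

v_4 = (3, 0)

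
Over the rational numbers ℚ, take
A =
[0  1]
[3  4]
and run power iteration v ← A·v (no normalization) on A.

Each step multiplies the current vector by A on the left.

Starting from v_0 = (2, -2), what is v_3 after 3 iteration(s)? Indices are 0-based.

v_3 = (-14, -62)

v_0 = (2, -2).
v_1 = A·v_0 = (-2, -2).
v_2 = A·v_1 = (-2, -14).
v_3 = A·v_2 = (-14, -62).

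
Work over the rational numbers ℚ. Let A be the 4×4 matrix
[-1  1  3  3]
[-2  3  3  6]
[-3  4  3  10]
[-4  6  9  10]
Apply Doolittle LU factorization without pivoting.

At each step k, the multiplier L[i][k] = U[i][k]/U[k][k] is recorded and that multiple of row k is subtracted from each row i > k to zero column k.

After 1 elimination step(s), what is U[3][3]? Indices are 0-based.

U[3][3] = -2

[col 0] pivot -1
  R1 -= 2*R0 → (0, 1, -3, 0)  (L[1][0] := 2)
  R2 -= 3*R0 → (0, 1, -6, 1)  (L[2][0] := 3)
  R3 -= 4*R0 → (0, 2, -3, -2)  (L[3][0] := 4)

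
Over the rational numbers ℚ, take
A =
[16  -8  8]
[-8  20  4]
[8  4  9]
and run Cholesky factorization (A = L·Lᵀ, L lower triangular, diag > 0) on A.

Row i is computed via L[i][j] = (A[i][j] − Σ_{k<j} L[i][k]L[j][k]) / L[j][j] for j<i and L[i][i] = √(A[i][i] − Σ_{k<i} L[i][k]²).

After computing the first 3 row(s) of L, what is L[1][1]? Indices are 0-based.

Step 1: L[0][0] = √(16) = 4.
  L[1][0] = (-8) / L[0][0] = -2.
Step 2: L[1][1] = √(16) = 4.
  L[2][0] = (8) / L[0][0] = 2.
  L[2][1] = (8) / L[1][1] = 2.
Step 3: L[2][2] = √(1) = 1.

L[1][1] = 4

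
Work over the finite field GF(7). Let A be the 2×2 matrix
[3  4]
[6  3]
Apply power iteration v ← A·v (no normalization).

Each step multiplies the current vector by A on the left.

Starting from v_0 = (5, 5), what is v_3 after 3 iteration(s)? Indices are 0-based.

v_3 = (2, 1)

v_0 = (5, 5).
v_1 = A·v_0 = (0, 3).
v_2 = A·v_1 = (5, 2).
v_3 = A·v_2 = (2, 1).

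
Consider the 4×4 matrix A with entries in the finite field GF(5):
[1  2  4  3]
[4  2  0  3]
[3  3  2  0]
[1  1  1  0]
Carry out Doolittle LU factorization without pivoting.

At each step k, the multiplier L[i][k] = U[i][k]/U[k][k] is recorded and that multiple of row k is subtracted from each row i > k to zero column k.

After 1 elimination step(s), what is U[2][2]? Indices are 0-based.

Step 1: pivot at (0,0) is 1.
  row1 ← row1 − (4)·row0  ⇒  L[1][0]=4, U row1=(0, 4, 4, 1)
  row2 ← row2 − (3)·row0  ⇒  L[2][0]=3, U row2=(0, 2, 0, 1)
  row3 ← row3 − (1)·row0  ⇒  L[3][0]=1, U row3=(0, 4, 2, 2)

U[2][2] = 0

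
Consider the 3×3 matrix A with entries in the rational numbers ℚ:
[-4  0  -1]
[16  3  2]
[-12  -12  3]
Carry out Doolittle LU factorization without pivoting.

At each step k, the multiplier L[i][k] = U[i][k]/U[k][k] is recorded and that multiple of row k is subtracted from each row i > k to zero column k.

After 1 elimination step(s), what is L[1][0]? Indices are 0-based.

[col 0] pivot -4
  R1 -= -4*R0 → (0, 3, -2)  (L[1][0] := -4)
  R2 -= 3*R0 → (0, -12, 6)  (L[2][0] := 3)

L[1][0] = -4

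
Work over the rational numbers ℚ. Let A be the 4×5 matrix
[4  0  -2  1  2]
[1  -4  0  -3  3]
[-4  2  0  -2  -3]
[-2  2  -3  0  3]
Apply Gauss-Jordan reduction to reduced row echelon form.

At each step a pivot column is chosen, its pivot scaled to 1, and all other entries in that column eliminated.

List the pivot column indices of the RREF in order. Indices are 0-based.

[1] R0 /= 4  ⇒  (1, 0, -1/2, 1/4, 1/2)
     R1 -= 1·R0  ⇒  (0, -4, 1/2, -13/4, 5/2)
     R2 -= -4·R0  ⇒  (0, 2, -2, -1, -1)
     R3 -= -2·R0  ⇒  (0, 2, -4, 1/2, 4)
[2] R1 /= -4  ⇒  (0, 1, -1/8, 13/16, -5/8)
     R2 -= 2·R1  ⇒  (0, 0, -7/4, -21/8, 1/4)
     R3 -= 2·R1  ⇒  (0, 0, -15/4, -9/8, 21/4)
[3] R2 /= -7/4  ⇒  (0, 0, 1, 3/2, -1/7)
     R0 -= -1/2·R2  ⇒  (1, 0, 0, 1, 3/7)
     R1 -= -1/8·R2  ⇒  (0, 1, 0, 1, -9/14)
     R3 -= -15/4·R2  ⇒  (0, 0, 0, 9/2, 33/7)
[4] R3 /= 9/2  ⇒  (0, 0, 0, 1, 22/21)
     R0 -= 1·R3  ⇒  (1, 0, 0, 0, -13/21)
     R1 -= 1·R3  ⇒  (0, 1, 0, 0, -71/42)
     R2 -= 3/2·R3  ⇒  (0, 0, 1, 0, -12/7)

pivot columns: 0, 1, 2, 3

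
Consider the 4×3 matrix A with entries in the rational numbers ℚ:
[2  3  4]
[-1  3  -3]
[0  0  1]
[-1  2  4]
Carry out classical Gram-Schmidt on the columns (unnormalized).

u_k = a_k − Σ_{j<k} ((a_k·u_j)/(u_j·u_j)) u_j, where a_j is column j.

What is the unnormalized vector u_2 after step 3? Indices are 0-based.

Step 1: u_0 = a_0 = (2, -1, 0, -1).
Step 2: u_1 = a_1 − (1/6)·u_0 = (8/3, 19/6, 0, 13/6).
Step 3: u_2 = a_2 − (7/6)·u_0 − (59/131)·u_1 = (61/131, -427/131, 1, 549/131).

u_2 = (61/131, -427/131, 1, 549/131)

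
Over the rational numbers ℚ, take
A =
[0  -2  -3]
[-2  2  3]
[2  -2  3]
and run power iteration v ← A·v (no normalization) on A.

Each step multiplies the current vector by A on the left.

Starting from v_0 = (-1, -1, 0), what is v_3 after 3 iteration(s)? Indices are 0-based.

v_3 = (-4, 4, 20)

v_0 = (-1, -1, 0).
v_1 = A·v_0 = (2, 0, 0).
v_2 = A·v_1 = (0, -4, 4).
v_3 = A·v_2 = (-4, 4, 20).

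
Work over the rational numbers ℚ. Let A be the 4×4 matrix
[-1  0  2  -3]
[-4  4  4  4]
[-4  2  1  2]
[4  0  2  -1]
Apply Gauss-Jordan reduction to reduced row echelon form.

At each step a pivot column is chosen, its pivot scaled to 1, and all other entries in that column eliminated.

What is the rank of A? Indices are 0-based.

pivot(0,0)=-1: scale R0 → (1, 0, -2, 3)
  clear (1,0): R1 −= (-4)R0 → (0, 4, -4, 16)
  clear (2,0): R2 −= (-4)R0 → (0, 2, -7, 14)
  clear (3,0): R3 −= (4)R0 → (0, 0, 10, -13)
pivot(1,1)=4: scale R1 → (0, 1, -1, 4)
  clear (2,1): R2 −= (2)R1 → (0, 0, -5, 6)
pivot(2,2)=-5: scale R2 → (0, 0, 1, -6/5)
  clear (0,2): R0 −= (-2)R2 → (1, 0, 0, 3/5)
  clear (1,2): R1 −= (-1)R2 → (0, 1, 0, 14/5)
  clear (3,2): R3 −= (10)R2 → (0, 0, 0, -1)
pivot(3,3)=-1: scale R3 → (0, 0, 0, 1)
  clear (0,3): R0 −= (3/5)R3 → (1, 0, 0, 0)
  clear (1,3): R1 −= (14/5)R3 → (0, 1, 0, 0)
  clear (2,3): R2 −= (-6/5)R3 → (0, 0, 1, 0)

rank = 4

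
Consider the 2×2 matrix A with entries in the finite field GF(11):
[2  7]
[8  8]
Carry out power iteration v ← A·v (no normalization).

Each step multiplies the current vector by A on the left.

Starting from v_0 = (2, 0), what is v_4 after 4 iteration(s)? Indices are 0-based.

v_0 = (2, 0).
v_1 = A·v_0 = (4, 5).
v_2 = A·v_1 = (10, 6).
v_3 = A·v_2 = (7, 7).
v_4 = A·v_3 = (8, 2).

v_4 = (8, 2)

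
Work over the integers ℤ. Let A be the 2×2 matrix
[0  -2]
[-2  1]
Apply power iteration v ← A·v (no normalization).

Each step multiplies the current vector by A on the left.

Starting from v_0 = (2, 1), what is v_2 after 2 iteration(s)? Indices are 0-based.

v_0 = (2, 1).
v_1 = A·v_0 = (-2, -3).
v_2 = A·v_1 = (6, 1).

v_2 = (6, 1)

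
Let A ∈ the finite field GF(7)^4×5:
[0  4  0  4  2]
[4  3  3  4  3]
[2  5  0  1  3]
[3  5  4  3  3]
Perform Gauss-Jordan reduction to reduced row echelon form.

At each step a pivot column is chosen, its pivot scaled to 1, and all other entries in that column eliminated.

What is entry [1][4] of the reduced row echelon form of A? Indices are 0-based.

step 1: exchange rows 0,1
step 1: normalize row 0 (÷4) = (1, 6, 6, 1, 6)
  row 2: subtract 2×row0 = (0, 0, 2, 6, 5)
  row 3: subtract 3×row0 = (0, 1, 0, 0, 6)
step 2: normalize row 1 (÷4) = (0, 1, 0, 1, 4)
  row 0: subtract 6×row1 = (1, 0, 6, 2, 3)
  row 3: subtract 1×row1 = (0, 0, 0, 6, 2)
step 3: normalize row 2 (÷2) = (0, 0, 1, 3, 6)
  row 0: subtract 6×row2 = (1, 0, 0, 5, 2)
step 4: normalize row 3 (÷6) = (0, 0, 0, 1, 5)
  row 0: subtract 5×row3 = (1, 0, 0, 0, 5)
  row 1: subtract 1×row3 = (0, 1, 0, 0, 6)
  row 2: subtract 3×row3 = (0, 0, 1, 0, 5)

M[1][4] = 6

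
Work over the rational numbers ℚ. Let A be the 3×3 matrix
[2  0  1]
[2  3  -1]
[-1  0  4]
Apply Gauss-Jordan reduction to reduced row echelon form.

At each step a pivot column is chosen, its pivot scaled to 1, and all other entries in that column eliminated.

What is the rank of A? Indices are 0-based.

pivot(0,0)=2: scale R0 → (1, 0, 1/2)
  clear (1,0): R1 −= (2)R0 → (0, 3, -2)
  clear (2,0): R2 −= (-1)R0 → (0, 0, 9/2)
pivot(1,1)=3: scale R1 → (0, 1, -2/3)
pivot(2,2)=9/2: scale R2 → (0, 0, 1)
  clear (0,2): R0 −= (1/2)R2 → (1, 0, 0)
  clear (1,2): R1 −= (-2/3)R2 → (0, 1, 0)

rank = 3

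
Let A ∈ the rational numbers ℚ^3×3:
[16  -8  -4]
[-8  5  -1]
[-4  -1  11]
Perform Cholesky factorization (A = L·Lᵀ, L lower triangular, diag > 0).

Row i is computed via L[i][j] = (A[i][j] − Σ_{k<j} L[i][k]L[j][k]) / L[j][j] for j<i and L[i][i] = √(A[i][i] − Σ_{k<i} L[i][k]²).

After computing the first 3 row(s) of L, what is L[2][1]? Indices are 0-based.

L[2][1] = -3

Step 1: L[0][0] = √(16) = 4.
  L[1][0] = (-8) / L[0][0] = -2.
Step 2: L[1][1] = √(1) = 1.
  L[2][0] = (-4) / L[0][0] = -1.
  L[2][1] = (-3) / L[1][1] = -3.
Step 3: L[2][2] = √(1) = 1.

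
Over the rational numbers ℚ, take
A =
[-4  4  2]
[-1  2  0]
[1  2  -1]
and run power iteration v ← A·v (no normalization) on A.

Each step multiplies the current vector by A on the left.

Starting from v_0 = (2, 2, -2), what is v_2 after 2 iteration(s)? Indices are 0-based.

v_0 = (2, 2, -2).
v_1 = A·v_0 = (-4, 2, 8).
v_2 = A·v_1 = (40, 8, -8).

v_2 = (40, 8, -8)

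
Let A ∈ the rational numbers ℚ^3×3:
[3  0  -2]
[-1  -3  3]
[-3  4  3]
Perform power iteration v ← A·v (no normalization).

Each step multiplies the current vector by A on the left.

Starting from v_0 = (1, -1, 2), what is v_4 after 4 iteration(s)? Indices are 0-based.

v_0 = (1, -1, 2).
v_1 = A·v_0 = (-1, 8, -1).
v_2 = A·v_1 = (-1, -26, 32).
v_3 = A·v_2 = (-67, 175, -5).
v_4 = A·v_3 = (-191, -473, 886).

v_4 = (-191, -473, 886)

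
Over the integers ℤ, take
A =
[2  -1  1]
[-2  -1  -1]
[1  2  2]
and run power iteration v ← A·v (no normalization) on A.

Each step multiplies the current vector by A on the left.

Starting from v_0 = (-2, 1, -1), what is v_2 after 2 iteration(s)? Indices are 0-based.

v_2 = (-18, 10, -2)

v_0 = (-2, 1, -1).
v_1 = A·v_0 = (-6, 4, -2).
v_2 = A·v_1 = (-18, 10, -2).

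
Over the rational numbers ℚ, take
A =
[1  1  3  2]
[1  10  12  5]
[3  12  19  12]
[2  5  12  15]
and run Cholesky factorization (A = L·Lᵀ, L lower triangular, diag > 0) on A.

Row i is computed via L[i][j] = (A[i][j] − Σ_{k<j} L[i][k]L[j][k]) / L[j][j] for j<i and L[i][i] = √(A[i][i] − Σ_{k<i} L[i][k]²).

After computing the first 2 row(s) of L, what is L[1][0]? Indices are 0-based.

L[1][0] = 1

Step 1: L[0][0] = √(1) = 1.
  L[1][0] = (1) / L[0][0] = 1.
Step 2: L[1][1] = √(9) = 3.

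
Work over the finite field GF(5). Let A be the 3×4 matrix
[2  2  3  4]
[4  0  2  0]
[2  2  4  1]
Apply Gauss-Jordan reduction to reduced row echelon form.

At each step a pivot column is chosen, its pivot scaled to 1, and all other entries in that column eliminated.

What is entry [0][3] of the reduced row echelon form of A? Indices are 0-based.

M[0][3] = 4

pivot(0,0)=2: scale R0 → (1, 1, 4, 2)
  clear (1,0): R1 −= (4)R0 → (0, 1, 1, 2)
  clear (2,0): R2 −= (2)R0 → (0, 0, 1, 2)
pivot(1,1)=1: scale R1 → (0, 1, 1, 2)
  clear (0,1): R0 −= (1)R1 → (1, 0, 3, 0)
pivot(2,2)=1: scale R2 → (0, 0, 1, 2)
  clear (0,2): R0 −= (3)R2 → (1, 0, 0, 4)
  clear (1,2): R1 −= (1)R2 → (0, 1, 0, 0)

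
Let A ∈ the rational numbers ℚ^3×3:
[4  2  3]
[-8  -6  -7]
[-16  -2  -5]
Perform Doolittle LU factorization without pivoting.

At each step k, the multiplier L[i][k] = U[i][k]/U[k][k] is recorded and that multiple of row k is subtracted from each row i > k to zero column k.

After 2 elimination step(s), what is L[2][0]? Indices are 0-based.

k=0: U[0][0]=4
  eliminate (1,0): mult=-2, new row 1: (0, -2, -1); set L[1][0]=-2
  eliminate (2,0): mult=-4, new row 2: (0, 6, 7); set L[2][0]=-4
k=1: U[1][1]=-2
  eliminate (2,1): mult=-3, new row 2: (0, 0, 4); set L[2][1]=-3

L[2][0] = -4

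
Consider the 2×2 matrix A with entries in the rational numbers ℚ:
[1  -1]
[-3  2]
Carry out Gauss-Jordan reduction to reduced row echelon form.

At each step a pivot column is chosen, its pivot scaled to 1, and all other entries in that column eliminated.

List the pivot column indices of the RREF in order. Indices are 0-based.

pivot(0,0)=1: scale R0 → (1, -1)
  clear (1,0): R1 −= (-3)R0 → (0, -1)
pivot(1,1)=-1: scale R1 → (0, 1)
  clear (0,1): R0 −= (-1)R1 → (1, 0)

pivot columns: 0, 1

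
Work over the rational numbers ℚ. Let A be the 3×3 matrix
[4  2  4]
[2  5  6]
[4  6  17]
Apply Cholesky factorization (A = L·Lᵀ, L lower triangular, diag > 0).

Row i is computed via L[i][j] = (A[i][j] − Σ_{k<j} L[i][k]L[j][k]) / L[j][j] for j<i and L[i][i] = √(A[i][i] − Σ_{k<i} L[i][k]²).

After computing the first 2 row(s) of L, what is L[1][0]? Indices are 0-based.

L[1][0] = 1

Step 1: L[0][0] = √(4) = 2.
  L[1][0] = (2) / L[0][0] = 1.
Step 2: L[1][1] = √(4) = 2.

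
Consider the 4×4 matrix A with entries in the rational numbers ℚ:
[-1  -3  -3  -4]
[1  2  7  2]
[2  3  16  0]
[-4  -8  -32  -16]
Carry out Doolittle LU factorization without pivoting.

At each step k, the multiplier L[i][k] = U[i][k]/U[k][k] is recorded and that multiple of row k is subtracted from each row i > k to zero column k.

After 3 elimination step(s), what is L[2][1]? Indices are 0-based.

[col 0] pivot -1
  R1 -= -1*R0 → (0, -1, 4, -2)  (L[1][0] := -1)
  R2 -= -2*R0 → (0, -3, 10, -8)  (L[2][0] := -2)
  R3 -= 4*R0 → (0, 4, -20, 0)  (L[3][0] := 4)
[col 1] pivot -1
  R2 -= 3*R1 → (0, 0, -2, -2)  (L[2][1] := 3)
  R3 -= -4*R1 → (0, 0, -4, -8)  (L[3][1] := -4)
[col 2] pivot -2
  R3 -= 2*R2 → (0, 0, 0, -4)  (L[3][2] := 2)

L[2][1] = 3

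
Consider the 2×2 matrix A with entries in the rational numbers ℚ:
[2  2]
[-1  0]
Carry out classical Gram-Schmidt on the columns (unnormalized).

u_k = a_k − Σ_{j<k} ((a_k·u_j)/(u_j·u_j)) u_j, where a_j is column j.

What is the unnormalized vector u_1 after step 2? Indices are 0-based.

u_1 = (2/5, 4/5)

Step 1: u_0 = a_0 = (2, -1).
Step 2: u_1 = a_1 − (4/5)·u_0 = (2/5, 4/5).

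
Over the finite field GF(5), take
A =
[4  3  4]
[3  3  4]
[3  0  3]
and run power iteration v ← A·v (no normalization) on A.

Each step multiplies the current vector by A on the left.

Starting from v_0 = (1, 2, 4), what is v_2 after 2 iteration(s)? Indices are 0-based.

v_2 = (4, 3, 3)

v_0 = (1, 2, 4).
v_1 = A·v_0 = (1, 0, 0).
v_2 = A·v_1 = (4, 3, 3).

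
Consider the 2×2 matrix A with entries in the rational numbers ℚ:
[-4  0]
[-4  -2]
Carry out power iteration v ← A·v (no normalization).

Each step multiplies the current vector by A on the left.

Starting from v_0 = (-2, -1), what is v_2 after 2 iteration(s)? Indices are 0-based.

v_2 = (-32, -52)

v_0 = (-2, -1).
v_1 = A·v_0 = (8, 10).
v_2 = A·v_1 = (-32, -52).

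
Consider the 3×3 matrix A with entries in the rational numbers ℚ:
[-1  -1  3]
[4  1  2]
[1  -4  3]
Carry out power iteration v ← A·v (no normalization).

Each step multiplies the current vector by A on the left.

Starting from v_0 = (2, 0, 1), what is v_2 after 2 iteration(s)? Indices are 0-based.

v_2 = (4, 24, -24)

v_0 = (2, 0, 1).
v_1 = A·v_0 = (1, 10, 5).
v_2 = A·v_1 = (4, 24, -24).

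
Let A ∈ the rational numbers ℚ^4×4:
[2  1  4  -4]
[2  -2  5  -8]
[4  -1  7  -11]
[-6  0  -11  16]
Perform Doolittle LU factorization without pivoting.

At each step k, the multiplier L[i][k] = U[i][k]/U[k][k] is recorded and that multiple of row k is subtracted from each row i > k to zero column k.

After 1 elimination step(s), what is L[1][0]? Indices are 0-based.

k=0: U[0][0]=2
  eliminate (1,0): mult=1, new row 1: (0, -3, 1, -4); set L[1][0]=1
  eliminate (2,0): mult=2, new row 2: (0, -3, -1, -3); set L[2][0]=2
  eliminate (3,0): mult=-3, new row 3: (0, 3, 1, 4); set L[3][0]=-3

L[1][0] = 1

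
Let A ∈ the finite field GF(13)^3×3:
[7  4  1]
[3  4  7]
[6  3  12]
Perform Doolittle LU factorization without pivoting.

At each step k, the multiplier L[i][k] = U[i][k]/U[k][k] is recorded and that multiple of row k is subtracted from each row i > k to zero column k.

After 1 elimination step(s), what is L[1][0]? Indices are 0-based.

L[1][0] = 6

Step 1: pivot at (0,0) is 7.
  row1 ← row1 − (6)·row0  ⇒  L[1][0]=6, U row1=(0, 6, 1)
  row2 ← row2 − (12)·row0  ⇒  L[2][0]=12, U row2=(0, 7, 0)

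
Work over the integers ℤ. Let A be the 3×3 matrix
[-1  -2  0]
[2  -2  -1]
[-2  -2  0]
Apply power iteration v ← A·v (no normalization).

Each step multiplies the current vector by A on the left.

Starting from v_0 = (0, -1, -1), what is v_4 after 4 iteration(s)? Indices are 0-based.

v_0 = (0, -1, -1).
v_1 = A·v_0 = (2, 3, 2).
v_2 = A·v_1 = (-8, -4, -10).
v_3 = A·v_2 = (16, 2, 24).
v_4 = A·v_3 = (-20, 4, -36).

v_4 = (-20, 4, -36)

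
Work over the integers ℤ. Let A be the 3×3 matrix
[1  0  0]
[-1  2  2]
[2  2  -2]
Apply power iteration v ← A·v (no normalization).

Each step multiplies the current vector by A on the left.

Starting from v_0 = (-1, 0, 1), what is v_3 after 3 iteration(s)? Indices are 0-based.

v_3 = (-1, 23, -28)

v_0 = (-1, 0, 1).
v_1 = A·v_0 = (-1, 3, -4).
v_2 = A·v_1 = (-1, -1, 12).
v_3 = A·v_2 = (-1, 23, -28).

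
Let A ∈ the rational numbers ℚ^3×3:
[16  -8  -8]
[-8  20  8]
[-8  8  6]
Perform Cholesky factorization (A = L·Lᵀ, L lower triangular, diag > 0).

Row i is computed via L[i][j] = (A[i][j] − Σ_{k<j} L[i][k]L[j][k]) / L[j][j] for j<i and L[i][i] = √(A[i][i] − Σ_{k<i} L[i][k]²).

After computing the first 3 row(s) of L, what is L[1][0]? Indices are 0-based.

L[1][0] = -2

Step 1: L[0][0] = √(16) = 4.
  L[1][0] = (-8) / L[0][0] = -2.
Step 2: L[1][1] = √(16) = 4.
  L[2][0] = (-8) / L[0][0] = -2.
  L[2][1] = (4) / L[1][1] = 1.
Step 3: L[2][2] = √(1) = 1.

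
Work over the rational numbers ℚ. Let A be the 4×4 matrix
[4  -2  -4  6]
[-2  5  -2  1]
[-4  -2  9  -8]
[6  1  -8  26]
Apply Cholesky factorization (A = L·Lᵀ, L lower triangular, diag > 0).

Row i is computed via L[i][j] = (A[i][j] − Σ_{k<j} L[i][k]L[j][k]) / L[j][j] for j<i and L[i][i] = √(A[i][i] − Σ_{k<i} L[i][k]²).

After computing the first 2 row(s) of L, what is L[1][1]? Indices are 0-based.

L[1][1] = 2

Step 1: L[0][0] = √(4) = 2.
  L[1][0] = (-2) / L[0][0] = -1.
Step 2: L[1][1] = √(4) = 2.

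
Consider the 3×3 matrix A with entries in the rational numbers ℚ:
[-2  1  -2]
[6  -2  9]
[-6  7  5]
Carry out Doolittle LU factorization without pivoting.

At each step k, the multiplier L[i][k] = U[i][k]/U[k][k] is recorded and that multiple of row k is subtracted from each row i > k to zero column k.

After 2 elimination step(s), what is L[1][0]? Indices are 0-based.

Step 1: pivot at (0,0) is -2.
  row1 ← row1 − (-3)·row0  ⇒  L[1][0]=-3, U row1=(0, 1, 3)
  row2 ← row2 − (3)·row0  ⇒  L[2][0]=3, U row2=(0, 4, 11)
Step 2: pivot at (1,1) is 1.
  row2 ← row2 − (4)·row1  ⇒  L[2][1]=4, U row2=(0, 0, -1)

L[1][0] = -3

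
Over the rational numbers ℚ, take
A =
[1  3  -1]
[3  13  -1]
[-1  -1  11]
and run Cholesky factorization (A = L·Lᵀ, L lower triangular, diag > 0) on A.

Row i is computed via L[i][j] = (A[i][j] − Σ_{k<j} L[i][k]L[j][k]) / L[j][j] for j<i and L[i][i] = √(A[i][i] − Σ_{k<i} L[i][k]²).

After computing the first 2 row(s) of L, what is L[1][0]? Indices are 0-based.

L[1][0] = 3

Step 1: L[0][0] = √(1) = 1.
  L[1][0] = (3) / L[0][0] = 3.
Step 2: L[1][1] = √(4) = 2.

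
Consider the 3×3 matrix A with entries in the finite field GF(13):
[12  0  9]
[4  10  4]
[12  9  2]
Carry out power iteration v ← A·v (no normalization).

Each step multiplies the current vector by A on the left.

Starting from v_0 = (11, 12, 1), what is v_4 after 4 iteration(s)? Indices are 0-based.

v_4 = (12, 10, 0)

v_0 = (11, 12, 1).
v_1 = A·v_0 = (11, 12, 8).
v_2 = A·v_1 = (9, 1, 9).
v_3 = A·v_2 = (7, 4, 5).
v_4 = A·v_3 = (12, 10, 0).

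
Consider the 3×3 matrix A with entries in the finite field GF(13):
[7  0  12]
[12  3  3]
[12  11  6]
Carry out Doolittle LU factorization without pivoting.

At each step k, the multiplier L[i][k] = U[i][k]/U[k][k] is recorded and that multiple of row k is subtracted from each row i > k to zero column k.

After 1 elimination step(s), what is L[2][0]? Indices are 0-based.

L[2][0] = 11

Step 1: pivot at (0,0) is 7.
  row1 ← row1 − (11)·row0  ⇒  L[1][0]=11, U row1=(0, 3, 1)
  row2 ← row2 − (11)·row0  ⇒  L[2][0]=11, U row2=(0, 11, 4)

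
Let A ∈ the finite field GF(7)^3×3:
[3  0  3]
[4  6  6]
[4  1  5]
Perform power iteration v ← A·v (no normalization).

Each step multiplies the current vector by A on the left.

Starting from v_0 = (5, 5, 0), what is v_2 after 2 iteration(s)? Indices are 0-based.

v_0 = (5, 5, 0).
v_1 = A·v_0 = (1, 1, 4).
v_2 = A·v_1 = (1, 6, 4).

v_2 = (1, 6, 4)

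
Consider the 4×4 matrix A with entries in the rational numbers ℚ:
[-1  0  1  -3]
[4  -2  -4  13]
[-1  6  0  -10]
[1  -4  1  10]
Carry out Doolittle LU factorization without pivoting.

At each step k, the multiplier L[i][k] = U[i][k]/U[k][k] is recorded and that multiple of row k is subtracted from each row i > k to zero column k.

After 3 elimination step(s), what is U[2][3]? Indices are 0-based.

U[2][3] = -4

[col 0] pivot -1
  R1 -= -4*R0 → (0, -2, 0, 1)  (L[1][0] := -4)
  R2 -= 1*R0 → (0, 6, -1, -7)  (L[2][0] := 1)
  R3 -= -1*R0 → (0, -4, 2, 7)  (L[3][0] := -1)
[col 1] pivot -2
  R2 -= -3*R1 → (0, 0, -1, -4)  (L[2][1] := -3)
  R3 -= 2*R1 → (0, 0, 2, 5)  (L[3][1] := 2)
[col 2] pivot -1
  R3 -= -2*R2 → (0, 0, 0, -3)  (L[3][2] := -2)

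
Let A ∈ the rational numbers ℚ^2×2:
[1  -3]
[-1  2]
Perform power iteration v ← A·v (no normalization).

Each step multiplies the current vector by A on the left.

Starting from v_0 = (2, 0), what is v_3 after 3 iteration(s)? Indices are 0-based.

v_3 = (26, -20)

v_0 = (2, 0).
v_1 = A·v_0 = (2, -2).
v_2 = A·v_1 = (8, -6).
v_3 = A·v_2 = (26, -20).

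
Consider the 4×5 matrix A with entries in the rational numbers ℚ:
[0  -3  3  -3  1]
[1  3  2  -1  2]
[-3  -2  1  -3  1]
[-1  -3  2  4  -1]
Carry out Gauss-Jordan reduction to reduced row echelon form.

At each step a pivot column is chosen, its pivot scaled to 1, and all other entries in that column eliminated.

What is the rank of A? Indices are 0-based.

rank = 4

[1] R0 <-> R1
[1] R0 /= 1  ⇒  (1, 3, 2, -1, 2)
     R2 -= -3·R0  ⇒  (0, 7, 7, -6, 7)
     R3 -= -1·R0  ⇒  (0, 0, 4, 3, 1)
[2] R1 /= -3  ⇒  (0, 1, -1, 1, -1/3)
     R0 -= 3·R1  ⇒  (1, 0, 5, -4, 3)
     R2 -= 7·R1  ⇒  (0, 0, 14, -13, 28/3)
[3] R2 /= 14  ⇒  (0, 0, 1, -13/14, 2/3)
     R0 -= 5·R2  ⇒  (1, 0, 0, 9/14, -1/3)
     R1 -= -1·R2  ⇒  (0, 1, 0, 1/14, 1/3)
     R3 -= 4·R2  ⇒  (0, 0, 0, 47/7, -5/3)
[4] R3 /= 47/7  ⇒  (0, 0, 0, 1, -35/141)
     R0 -= 9/14·R3  ⇒  (1, 0, 0, 0, -49/282)
     R1 -= 1/14·R3  ⇒  (0, 1, 0, 0, 33/94)
     R2 -= -13/14·R3  ⇒  (0, 0, 1, 0, 41/94)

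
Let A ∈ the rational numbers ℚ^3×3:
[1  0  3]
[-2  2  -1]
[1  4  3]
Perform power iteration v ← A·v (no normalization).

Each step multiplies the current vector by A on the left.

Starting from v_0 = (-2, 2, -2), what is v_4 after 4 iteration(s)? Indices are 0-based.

v_0 = (-2, 2, -2).
v_1 = A·v_0 = (-8, 10, 0).
v_2 = A·v_1 = (-8, 36, 32).
v_3 = A·v_2 = (88, 56, 232).
v_4 = A·v_3 = (784, -296, 1008).

v_4 = (784, -296, 1008)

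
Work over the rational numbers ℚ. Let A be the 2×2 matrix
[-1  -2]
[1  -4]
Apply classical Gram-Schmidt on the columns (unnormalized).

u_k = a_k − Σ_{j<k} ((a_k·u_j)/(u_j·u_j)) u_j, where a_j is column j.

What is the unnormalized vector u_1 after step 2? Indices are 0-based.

u_1 = (-3, -3)

Step 1: u_0 = a_0 = (-1, 1).
Step 2: u_1 = a_1 − (-1)·u_0 = (-3, -3).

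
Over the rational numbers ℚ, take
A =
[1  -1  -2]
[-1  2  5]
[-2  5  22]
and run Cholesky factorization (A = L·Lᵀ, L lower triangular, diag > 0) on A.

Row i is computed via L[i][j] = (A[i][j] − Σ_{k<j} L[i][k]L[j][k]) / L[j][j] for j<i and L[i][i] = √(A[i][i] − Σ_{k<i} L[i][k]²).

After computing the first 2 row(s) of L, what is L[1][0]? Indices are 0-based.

L[1][0] = -1

Step 1: L[0][0] = √(1) = 1.
  L[1][0] = (-1) / L[0][0] = -1.
Step 2: L[1][1] = √(1) = 1.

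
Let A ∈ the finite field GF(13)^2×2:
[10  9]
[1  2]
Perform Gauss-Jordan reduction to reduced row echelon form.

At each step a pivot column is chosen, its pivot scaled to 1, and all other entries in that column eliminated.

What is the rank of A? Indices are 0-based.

rank = 2

[1] R0 /= 10  ⇒  (1, 10)
     R1 -= 1·R0  ⇒  (0, 5)
[2] R1 /= 5  ⇒  (0, 1)
     R0 -= 10·R1  ⇒  (1, 0)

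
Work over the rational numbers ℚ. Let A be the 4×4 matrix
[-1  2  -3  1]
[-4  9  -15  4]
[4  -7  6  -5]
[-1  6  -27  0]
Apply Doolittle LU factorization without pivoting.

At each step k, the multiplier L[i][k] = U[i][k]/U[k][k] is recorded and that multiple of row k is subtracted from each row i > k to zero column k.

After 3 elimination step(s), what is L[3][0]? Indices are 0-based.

L[3][0] = 1

[col 0] pivot -1
  R1 -= 4*R0 → (0, 1, -3, 0)  (L[1][0] := 4)
  R2 -= -4*R0 → (0, 1, -6, -1)  (L[2][0] := -4)
  R3 -= 1*R0 → (0, 4, -24, -1)  (L[3][0] := 1)
[col 1] pivot 1
  R2 -= 1*R1 → (0, 0, -3, -1)  (L[2][1] := 1)
  R3 -= 4*R1 → (0, 0, -12, -1)  (L[3][1] := 4)
[col 2] pivot -3
  R3 -= 4*R2 → (0, 0, 0, 3)  (L[3][2] := 4)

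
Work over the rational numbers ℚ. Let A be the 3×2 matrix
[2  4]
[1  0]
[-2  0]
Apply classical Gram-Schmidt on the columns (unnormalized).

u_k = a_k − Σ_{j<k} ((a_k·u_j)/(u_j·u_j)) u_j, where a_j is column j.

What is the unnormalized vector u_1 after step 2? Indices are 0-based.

Step 1: u_0 = a_0 = (2, 1, -2).
Step 2: u_1 = a_1 − (8/9)·u_0 = (20/9, -8/9, 16/9).

u_1 = (20/9, -8/9, 16/9)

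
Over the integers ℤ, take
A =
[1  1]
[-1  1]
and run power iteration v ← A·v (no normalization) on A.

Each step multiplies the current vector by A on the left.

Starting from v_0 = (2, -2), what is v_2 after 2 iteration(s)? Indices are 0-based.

v_0 = (2, -2).
v_1 = A·v_0 = (0, -4).
v_2 = A·v_1 = (-4, -4).

v_2 = (-4, -4)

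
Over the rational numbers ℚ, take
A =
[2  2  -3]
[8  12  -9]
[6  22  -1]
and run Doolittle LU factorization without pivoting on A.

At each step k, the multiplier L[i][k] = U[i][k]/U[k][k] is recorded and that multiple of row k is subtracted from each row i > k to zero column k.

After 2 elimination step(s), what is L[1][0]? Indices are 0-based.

Step 1: pivot at (0,0) is 2.
  row1 ← row1 − (4)·row0  ⇒  L[1][0]=4, U row1=(0, 4, 3)
  row2 ← row2 − (3)·row0  ⇒  L[2][0]=3, U row2=(0, 16, 8)
Step 2: pivot at (1,1) is 4.
  row2 ← row2 − (4)·row1  ⇒  L[2][1]=4, U row2=(0, 0, -4)

L[1][0] = 4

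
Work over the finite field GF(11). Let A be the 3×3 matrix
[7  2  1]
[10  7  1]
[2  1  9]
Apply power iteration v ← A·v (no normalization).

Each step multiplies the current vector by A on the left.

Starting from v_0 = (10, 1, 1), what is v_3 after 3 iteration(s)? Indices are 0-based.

v_0 = (10, 1, 1).
v_1 = A·v_0 = (7, 9, 8).
v_2 = A·v_1 = (9, 9, 7).
v_3 = A·v_2 = (0, 6, 2).

v_3 = (0, 6, 2)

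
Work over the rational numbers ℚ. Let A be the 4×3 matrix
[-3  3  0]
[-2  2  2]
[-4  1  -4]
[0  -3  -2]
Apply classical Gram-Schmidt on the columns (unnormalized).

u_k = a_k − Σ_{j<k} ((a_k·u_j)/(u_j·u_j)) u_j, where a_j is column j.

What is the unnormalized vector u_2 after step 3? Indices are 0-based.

Step 1: u_0 = a_0 = (-3, -2, -4, 0).
Step 2: u_1 = a_1 − (-17/29)·u_0 = (36/29, 24/29, -39/29, -3).
Step 3: u_2 = a_2 − (12/29)·u_0 − (1)·u_1 = (0, 2, -1, 1).

u_2 = (0, 2, -1, 1)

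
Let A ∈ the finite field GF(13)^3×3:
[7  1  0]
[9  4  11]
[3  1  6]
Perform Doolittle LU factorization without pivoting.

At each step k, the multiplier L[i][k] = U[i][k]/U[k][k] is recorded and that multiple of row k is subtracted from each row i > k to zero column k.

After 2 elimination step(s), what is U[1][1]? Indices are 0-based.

U[1][1] = 12

k=0: U[0][0]=7
  eliminate (1,0): mult=5, new row 1: (0, 12, 11); set L[1][0]=5
  eliminate (2,0): mult=6, new row 2: (0, 8, 6); set L[2][0]=6
k=1: U[1][1]=12
  eliminate (2,1): mult=5, new row 2: (0, 0, 3); set L[2][1]=5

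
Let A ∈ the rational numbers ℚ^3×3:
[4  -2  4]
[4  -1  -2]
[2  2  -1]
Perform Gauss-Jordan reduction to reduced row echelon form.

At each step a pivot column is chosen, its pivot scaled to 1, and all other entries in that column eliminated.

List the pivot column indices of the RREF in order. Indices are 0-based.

[1] R0 /= 4  ⇒  (1, -1/2, 1)
     R1 -= 4·R0  ⇒  (0, 1, -6)
     R2 -= 2·R0  ⇒  (0, 3, -3)
[2] R1 /= 1  ⇒  (0, 1, -6)
     R0 -= -1/2·R1  ⇒  (1, 0, -2)
     R2 -= 3·R1  ⇒  (0, 0, 15)
[3] R2 /= 15  ⇒  (0, 0, 1)
     R0 -= -2·R2  ⇒  (1, 0, 0)
     R1 -= -6·R2  ⇒  (0, 1, 0)

pivot columns: 0, 1, 2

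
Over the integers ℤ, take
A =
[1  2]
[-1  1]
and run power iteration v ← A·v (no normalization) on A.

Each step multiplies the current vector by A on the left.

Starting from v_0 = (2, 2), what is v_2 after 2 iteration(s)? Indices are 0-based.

v_0 = (2, 2).
v_1 = A·v_0 = (6, 0).
v_2 = A·v_1 = (6, -6).

v_2 = (6, -6)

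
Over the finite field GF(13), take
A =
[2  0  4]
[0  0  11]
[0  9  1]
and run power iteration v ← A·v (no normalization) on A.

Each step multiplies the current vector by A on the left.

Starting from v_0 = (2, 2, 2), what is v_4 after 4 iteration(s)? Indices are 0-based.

v_4 = (6, 11, 3)

v_0 = (2, 2, 2).
v_1 = A·v_0 = (12, 9, 7).
v_2 = A·v_1 = (0, 12, 10).
v_3 = A·v_2 = (1, 6, 1).
v_4 = A·v_3 = (6, 11, 3).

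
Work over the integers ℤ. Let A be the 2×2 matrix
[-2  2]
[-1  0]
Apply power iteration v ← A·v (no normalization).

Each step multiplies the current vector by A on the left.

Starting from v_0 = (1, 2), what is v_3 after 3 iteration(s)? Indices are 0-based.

v_0 = (1, 2).
v_1 = A·v_0 = (2, -1).
v_2 = A·v_1 = (-6, -2).
v_3 = A·v_2 = (8, 6).

v_3 = (8, 6)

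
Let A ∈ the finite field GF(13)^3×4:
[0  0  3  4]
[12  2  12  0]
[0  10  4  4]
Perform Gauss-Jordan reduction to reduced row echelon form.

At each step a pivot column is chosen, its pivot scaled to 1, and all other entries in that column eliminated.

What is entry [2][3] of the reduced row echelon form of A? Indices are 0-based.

M[2][3] = 10

[1] R0 <-> R1
[1] R0 /= 12  ⇒  (1, 11, 1, 0)
[2] R1 <-> R2
[2] R1 /= 10  ⇒  (0, 1, 3, 3)
     R0 -= 11·R1  ⇒  (1, 0, 7, 6)
[3] R2 /= 3  ⇒  (0, 0, 1, 10)
     R0 -= 7·R2  ⇒  (1, 0, 0, 1)
     R1 -= 3·R2  ⇒  (0, 1, 0, 12)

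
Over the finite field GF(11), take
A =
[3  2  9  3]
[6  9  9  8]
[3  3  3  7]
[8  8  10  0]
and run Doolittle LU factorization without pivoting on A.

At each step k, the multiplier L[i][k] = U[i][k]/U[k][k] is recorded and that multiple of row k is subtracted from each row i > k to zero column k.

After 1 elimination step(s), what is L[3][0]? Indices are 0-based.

L[3][0] = 10

[col 0] pivot 3
  R1 -= 2*R0 → (0, 5, 2, 2)  (L[1][0] := 2)
  R2 -= 1*R0 → (0, 1, 5, 4)  (L[2][0] := 1)
  R3 -= 10*R0 → (0, 10, 8, 3)  (L[3][0] := 10)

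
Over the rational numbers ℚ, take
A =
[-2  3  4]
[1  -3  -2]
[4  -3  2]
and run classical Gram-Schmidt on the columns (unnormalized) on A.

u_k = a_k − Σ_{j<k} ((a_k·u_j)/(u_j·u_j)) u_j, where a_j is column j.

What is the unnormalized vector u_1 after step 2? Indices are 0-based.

u_1 = (1, -2, 1)

Step 1: u_0 = a_0 = (-2, 1, 4).
Step 2: u_1 = a_1 − (-1)·u_0 = (1, -2, 1).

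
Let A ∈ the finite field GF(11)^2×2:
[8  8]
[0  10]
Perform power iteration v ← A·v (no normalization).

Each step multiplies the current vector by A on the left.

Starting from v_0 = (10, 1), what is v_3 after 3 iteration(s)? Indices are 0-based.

v_0 = (10, 1).
v_1 = A·v_0 = (0, 10).
v_2 = A·v_1 = (3, 1).
v_3 = A·v_2 = (10, 10).

v_3 = (10, 10)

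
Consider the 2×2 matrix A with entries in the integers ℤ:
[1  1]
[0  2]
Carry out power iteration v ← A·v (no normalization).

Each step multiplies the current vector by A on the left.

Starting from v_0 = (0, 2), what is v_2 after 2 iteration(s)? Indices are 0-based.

v_2 = (6, 8)

v_0 = (0, 2).
v_1 = A·v_0 = (2, 4).
v_2 = A·v_1 = (6, 8).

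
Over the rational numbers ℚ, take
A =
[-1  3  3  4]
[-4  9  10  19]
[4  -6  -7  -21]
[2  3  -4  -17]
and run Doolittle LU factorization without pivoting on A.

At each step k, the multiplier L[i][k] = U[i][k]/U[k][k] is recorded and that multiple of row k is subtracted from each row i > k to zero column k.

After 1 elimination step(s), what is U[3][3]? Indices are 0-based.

k=0: U[0][0]=-1
  eliminate (1,0): mult=4, new row 1: (0, -3, -2, 3); set L[1][0]=4
  eliminate (2,0): mult=-4, new row 2: (0, 6, 5, -5); set L[2][0]=-4
  eliminate (3,0): mult=-2, new row 3: (0, 9, 2, -9); set L[3][0]=-2

U[3][3] = -9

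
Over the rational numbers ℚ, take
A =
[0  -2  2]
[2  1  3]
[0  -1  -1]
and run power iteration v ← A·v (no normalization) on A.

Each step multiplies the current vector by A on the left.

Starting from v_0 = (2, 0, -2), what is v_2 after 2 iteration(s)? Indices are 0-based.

v_2 = (8, -4, 0)

v_0 = (2, 0, -2).
v_1 = A·v_0 = (-4, -2, 2).
v_2 = A·v_1 = (8, -4, 0).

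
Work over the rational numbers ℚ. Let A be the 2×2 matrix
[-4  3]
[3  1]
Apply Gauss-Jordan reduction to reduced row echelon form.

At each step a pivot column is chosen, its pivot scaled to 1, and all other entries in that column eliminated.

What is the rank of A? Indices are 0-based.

rank = 2

pivot(0,0)=-4: scale R0 → (1, -3/4)
  clear (1,0): R1 −= (3)R0 → (0, 13/4)
pivot(1,1)=13/4: scale R1 → (0, 1)
  clear (0,1): R0 −= (-3/4)R1 → (1, 0)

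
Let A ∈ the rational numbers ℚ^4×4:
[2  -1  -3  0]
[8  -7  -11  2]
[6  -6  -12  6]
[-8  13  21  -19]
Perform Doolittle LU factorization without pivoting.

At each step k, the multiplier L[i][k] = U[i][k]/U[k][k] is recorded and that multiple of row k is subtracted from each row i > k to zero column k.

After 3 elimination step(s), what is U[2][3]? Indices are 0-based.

k=0: U[0][0]=2
  eliminate (1,0): mult=4, new row 1: (0, -3, 1, 2); set L[1][0]=4
  eliminate (2,0): mult=3, new row 2: (0, -3, -3, 6); set L[2][0]=3
  eliminate (3,0): mult=-4, new row 3: (0, 9, 9, -19); set L[3][0]=-4
k=1: U[1][1]=-3
  eliminate (2,1): mult=1, new row 2: (0, 0, -4, 4); set L[2][1]=1
  eliminate (3,1): mult=-3, new row 3: (0, 0, 12, -13); set L[3][1]=-3
k=2: U[2][2]=-4
  eliminate (3,2): mult=-3, new row 3: (0, 0, 0, -1); set L[3][2]=-3

U[2][3] = 4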